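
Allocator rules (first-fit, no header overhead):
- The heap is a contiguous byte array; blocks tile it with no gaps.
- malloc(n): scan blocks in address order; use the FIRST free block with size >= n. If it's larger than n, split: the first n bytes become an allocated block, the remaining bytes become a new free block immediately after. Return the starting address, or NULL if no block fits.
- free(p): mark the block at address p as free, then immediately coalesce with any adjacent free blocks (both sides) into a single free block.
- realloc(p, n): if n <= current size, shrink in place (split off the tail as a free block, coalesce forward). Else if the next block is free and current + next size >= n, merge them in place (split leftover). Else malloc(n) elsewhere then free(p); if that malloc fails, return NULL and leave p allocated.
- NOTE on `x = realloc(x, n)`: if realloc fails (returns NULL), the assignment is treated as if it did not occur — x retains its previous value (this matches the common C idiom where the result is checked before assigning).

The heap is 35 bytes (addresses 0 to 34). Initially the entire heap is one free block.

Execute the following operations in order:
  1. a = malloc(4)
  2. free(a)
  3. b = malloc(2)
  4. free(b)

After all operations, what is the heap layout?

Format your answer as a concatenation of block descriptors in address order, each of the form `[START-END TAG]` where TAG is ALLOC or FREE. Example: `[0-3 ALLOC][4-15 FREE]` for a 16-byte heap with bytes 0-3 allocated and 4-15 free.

Op 1: a = malloc(4) -> a = 0; heap: [0-3 ALLOC][4-34 FREE]
Op 2: free(a) -> (freed a); heap: [0-34 FREE]
Op 3: b = malloc(2) -> b = 0; heap: [0-1 ALLOC][2-34 FREE]
Op 4: free(b) -> (freed b); heap: [0-34 FREE]

Answer: [0-34 FREE]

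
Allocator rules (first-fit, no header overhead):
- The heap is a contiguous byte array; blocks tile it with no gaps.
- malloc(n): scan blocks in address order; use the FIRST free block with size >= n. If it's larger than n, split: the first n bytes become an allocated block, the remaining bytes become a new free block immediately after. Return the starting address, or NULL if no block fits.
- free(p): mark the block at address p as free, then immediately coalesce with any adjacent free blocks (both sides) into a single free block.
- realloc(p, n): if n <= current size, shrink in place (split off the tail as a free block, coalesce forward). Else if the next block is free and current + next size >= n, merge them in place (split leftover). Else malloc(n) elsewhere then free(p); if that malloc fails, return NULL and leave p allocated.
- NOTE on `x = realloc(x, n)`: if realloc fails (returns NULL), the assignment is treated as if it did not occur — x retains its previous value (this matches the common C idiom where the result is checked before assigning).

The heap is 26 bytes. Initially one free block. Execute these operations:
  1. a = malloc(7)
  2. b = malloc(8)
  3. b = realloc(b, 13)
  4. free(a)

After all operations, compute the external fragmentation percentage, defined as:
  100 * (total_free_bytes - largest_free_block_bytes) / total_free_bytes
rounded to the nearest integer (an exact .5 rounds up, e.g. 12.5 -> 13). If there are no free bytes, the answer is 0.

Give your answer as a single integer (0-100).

Answer: 46

Derivation:
Op 1: a = malloc(7) -> a = 0; heap: [0-6 ALLOC][7-25 FREE]
Op 2: b = malloc(8) -> b = 7; heap: [0-6 ALLOC][7-14 ALLOC][15-25 FREE]
Op 3: b = realloc(b, 13) -> b = 7; heap: [0-6 ALLOC][7-19 ALLOC][20-25 FREE]
Op 4: free(a) -> (freed a); heap: [0-6 FREE][7-19 ALLOC][20-25 FREE]
Free blocks: [7 6] total_free=13 largest=7 -> 100*(13-7)/13 = 600/13 ≈ 46.154 -> rounds to 46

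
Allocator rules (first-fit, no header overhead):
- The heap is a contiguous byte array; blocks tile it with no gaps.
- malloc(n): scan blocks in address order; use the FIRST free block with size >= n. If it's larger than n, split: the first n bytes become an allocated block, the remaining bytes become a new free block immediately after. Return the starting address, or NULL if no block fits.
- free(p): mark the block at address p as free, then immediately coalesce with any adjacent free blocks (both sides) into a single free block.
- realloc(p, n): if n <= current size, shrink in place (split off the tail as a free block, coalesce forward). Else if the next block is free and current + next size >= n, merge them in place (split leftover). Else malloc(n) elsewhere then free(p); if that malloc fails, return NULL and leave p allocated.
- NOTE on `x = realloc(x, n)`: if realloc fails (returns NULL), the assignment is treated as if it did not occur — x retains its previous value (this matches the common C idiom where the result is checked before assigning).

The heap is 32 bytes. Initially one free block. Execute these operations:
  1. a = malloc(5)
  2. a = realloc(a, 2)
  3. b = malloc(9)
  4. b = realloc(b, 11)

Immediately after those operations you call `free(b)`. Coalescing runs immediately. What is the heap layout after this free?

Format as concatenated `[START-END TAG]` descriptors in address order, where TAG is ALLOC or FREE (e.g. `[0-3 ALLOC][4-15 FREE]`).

Op 1: a = malloc(5) -> a = 0; heap: [0-4 ALLOC][5-31 FREE]
Op 2: a = realloc(a, 2) -> a = 0; heap: [0-1 ALLOC][2-31 FREE]
Op 3: b = malloc(9) -> b = 2; heap: [0-1 ALLOC][2-10 ALLOC][11-31 FREE]
Op 4: b = realloc(b, 11) -> b = 2; heap: [0-1 ALLOC][2-12 ALLOC][13-31 FREE]
free(b): b = 2 -> block [2-12 ALLOC]; mark free, coalesce with adjacent free neighbors -> [0-1 ALLOC][2-31 FREE]

Answer: [0-1 ALLOC][2-31 FREE]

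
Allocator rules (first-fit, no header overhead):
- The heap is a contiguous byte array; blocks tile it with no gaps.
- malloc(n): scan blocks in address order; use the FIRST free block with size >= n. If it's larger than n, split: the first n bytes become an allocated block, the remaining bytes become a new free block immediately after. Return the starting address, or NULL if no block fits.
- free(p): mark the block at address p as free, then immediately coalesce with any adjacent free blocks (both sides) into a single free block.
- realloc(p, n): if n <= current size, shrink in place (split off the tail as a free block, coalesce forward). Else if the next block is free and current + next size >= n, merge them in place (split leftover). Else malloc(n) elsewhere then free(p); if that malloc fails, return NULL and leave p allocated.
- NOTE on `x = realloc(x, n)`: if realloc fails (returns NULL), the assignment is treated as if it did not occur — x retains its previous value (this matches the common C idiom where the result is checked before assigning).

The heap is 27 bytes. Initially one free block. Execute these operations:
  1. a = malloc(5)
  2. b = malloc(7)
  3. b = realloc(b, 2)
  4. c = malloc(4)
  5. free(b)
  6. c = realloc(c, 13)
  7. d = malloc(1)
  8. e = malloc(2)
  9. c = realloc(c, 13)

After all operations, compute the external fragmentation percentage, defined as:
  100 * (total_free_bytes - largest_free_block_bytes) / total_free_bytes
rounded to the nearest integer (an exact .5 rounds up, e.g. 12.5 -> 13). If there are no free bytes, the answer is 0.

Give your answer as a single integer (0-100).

Answer: 17

Derivation:
Op 1: a = malloc(5) -> a = 0; heap: [0-4 ALLOC][5-26 FREE]
Op 2: b = malloc(7) -> b = 5; heap: [0-4 ALLOC][5-11 ALLOC][12-26 FREE]
Op 3: b = realloc(b, 2) -> b = 5; heap: [0-4 ALLOC][5-6 ALLOC][7-26 FREE]
Op 4: c = malloc(4) -> c = 7; heap: [0-4 ALLOC][5-6 ALLOC][7-10 ALLOC][11-26 FREE]
Op 5: free(b) -> (freed b); heap: [0-4 ALLOC][5-6 FREE][7-10 ALLOC][11-26 FREE]
Op 6: c = realloc(c, 13) -> c = 7; heap: [0-4 ALLOC][5-6 FREE][7-19 ALLOC][20-26 FREE]
Op 7: d = malloc(1) -> d = 5; heap: [0-4 ALLOC][5-5 ALLOC][6-6 FREE][7-19 ALLOC][20-26 FREE]
Op 8: e = malloc(2) -> e = 20; heap: [0-4 ALLOC][5-5 ALLOC][6-6 FREE][7-19 ALLOC][20-21 ALLOC][22-26 FREE]
Op 9: c = realloc(c, 13) -> c = 7; heap: [0-4 ALLOC][5-5 ALLOC][6-6 FREE][7-19 ALLOC][20-21 ALLOC][22-26 FREE]
Free blocks: [1 5] total_free=6 largest=5 -> 100*(6-5)/6 = 100/6 ≈ 16.667 -> rounds to 17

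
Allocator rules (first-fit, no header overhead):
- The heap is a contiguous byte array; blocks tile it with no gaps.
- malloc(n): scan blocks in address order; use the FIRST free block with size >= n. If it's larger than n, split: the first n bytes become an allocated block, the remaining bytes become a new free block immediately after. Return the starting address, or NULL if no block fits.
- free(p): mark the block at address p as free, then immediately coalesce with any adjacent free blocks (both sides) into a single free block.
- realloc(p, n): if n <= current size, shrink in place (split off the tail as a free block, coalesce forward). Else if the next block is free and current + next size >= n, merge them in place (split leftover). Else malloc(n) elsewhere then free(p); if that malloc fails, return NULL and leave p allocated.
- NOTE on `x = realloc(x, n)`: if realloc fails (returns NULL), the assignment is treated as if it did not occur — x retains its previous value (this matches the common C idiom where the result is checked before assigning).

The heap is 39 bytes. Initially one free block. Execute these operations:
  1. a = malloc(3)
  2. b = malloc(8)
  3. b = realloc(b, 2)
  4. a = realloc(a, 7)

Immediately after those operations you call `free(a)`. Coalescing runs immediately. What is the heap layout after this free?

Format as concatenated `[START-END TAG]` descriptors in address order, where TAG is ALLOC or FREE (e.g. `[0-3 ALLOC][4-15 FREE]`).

Answer: [0-2 FREE][3-4 ALLOC][5-38 FREE]

Derivation:
Op 1: a = malloc(3) -> a = 0; heap: [0-2 ALLOC][3-38 FREE]
Op 2: b = malloc(8) -> b = 3; heap: [0-2 ALLOC][3-10 ALLOC][11-38 FREE]
Op 3: b = realloc(b, 2) -> b = 3; heap: [0-2 ALLOC][3-4 ALLOC][5-38 FREE]
Op 4: a = realloc(a, 7) -> a = 5; heap: [0-2 FREE][3-4 ALLOC][5-11 ALLOC][12-38 FREE]
free(a): a = 5 -> block [5-11 ALLOC]; mark free, coalesce with adjacent free neighbors -> [0-2 FREE][3-4 ALLOC][5-38 FREE]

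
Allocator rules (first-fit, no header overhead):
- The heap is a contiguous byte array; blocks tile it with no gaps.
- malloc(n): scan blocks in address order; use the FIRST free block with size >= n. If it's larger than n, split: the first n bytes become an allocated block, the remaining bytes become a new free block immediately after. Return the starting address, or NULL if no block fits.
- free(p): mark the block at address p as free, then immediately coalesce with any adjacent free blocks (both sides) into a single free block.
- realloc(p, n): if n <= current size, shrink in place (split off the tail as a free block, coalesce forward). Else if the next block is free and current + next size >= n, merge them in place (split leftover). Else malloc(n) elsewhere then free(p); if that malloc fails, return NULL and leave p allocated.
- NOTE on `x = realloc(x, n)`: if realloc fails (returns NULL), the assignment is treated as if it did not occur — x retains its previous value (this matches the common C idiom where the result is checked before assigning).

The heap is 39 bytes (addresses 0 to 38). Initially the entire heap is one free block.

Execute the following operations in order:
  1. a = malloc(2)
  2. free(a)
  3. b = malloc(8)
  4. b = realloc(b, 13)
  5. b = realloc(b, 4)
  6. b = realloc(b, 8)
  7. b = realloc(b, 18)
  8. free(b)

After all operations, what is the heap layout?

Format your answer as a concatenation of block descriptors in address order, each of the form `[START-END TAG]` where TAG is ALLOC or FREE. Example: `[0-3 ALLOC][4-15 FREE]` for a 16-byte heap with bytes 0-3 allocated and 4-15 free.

Op 1: a = malloc(2) -> a = 0; heap: [0-1 ALLOC][2-38 FREE]
Op 2: free(a) -> (freed a); heap: [0-38 FREE]
Op 3: b = malloc(8) -> b = 0; heap: [0-7 ALLOC][8-38 FREE]
Op 4: b = realloc(b, 13) -> b = 0; heap: [0-12 ALLOC][13-38 FREE]
Op 5: b = realloc(b, 4) -> b = 0; heap: [0-3 ALLOC][4-38 FREE]
Op 6: b = realloc(b, 8) -> b = 0; heap: [0-7 ALLOC][8-38 FREE]
Op 7: b = realloc(b, 18) -> b = 0; heap: [0-17 ALLOC][18-38 FREE]
Op 8: free(b) -> (freed b); heap: [0-38 FREE]

Answer: [0-38 FREE]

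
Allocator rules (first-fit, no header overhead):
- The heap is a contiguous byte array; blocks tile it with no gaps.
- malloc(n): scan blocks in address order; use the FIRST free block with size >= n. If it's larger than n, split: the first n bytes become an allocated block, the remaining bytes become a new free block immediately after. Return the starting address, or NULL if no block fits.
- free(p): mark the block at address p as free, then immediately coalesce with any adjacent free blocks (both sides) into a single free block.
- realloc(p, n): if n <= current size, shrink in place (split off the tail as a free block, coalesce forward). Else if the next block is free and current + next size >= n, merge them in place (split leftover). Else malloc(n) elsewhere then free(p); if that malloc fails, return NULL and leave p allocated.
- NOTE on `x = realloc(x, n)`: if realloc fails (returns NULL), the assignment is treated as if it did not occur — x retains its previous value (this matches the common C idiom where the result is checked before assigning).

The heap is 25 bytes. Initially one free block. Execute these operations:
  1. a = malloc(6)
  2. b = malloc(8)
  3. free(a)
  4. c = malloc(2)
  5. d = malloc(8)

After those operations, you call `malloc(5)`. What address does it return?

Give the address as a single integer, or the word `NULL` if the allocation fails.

Answer: NULL

Derivation:
Op 1: a = malloc(6) -> a = 0; heap: [0-5 ALLOC][6-24 FREE]
Op 2: b = malloc(8) -> b = 6; heap: [0-5 ALLOC][6-13 ALLOC][14-24 FREE]
Op 3: free(a) -> (freed a); heap: [0-5 FREE][6-13 ALLOC][14-24 FREE]
Op 4: c = malloc(2) -> c = 0; heap: [0-1 ALLOC][2-5 FREE][6-13 ALLOC][14-24 FREE]
Op 5: d = malloc(8) -> d = 14; heap: [0-1 ALLOC][2-5 FREE][6-13 ALLOC][14-21 ALLOC][22-24 FREE]
malloc(5): first-fit scan over [0-1 ALLOC][2-5 FREE][6-13 ALLOC][14-21 ALLOC][22-24 FREE] -> NULL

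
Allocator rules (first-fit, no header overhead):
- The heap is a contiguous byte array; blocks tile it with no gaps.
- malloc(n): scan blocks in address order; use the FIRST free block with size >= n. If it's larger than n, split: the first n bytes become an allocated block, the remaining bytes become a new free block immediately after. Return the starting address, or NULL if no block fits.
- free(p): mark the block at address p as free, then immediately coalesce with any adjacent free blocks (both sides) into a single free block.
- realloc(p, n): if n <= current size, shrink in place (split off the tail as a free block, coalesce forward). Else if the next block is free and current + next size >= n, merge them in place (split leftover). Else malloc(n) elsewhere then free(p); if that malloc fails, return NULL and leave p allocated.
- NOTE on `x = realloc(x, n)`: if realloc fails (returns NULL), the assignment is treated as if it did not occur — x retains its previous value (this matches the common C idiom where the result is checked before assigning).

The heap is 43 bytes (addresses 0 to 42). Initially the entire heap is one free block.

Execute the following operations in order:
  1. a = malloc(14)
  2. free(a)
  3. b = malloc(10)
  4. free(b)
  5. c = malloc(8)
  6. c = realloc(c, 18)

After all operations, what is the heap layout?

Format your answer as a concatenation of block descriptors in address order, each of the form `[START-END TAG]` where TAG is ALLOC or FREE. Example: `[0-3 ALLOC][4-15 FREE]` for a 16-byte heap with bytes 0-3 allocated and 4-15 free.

Answer: [0-17 ALLOC][18-42 FREE]

Derivation:
Op 1: a = malloc(14) -> a = 0; heap: [0-13 ALLOC][14-42 FREE]
Op 2: free(a) -> (freed a); heap: [0-42 FREE]
Op 3: b = malloc(10) -> b = 0; heap: [0-9 ALLOC][10-42 FREE]
Op 4: free(b) -> (freed b); heap: [0-42 FREE]
Op 5: c = malloc(8) -> c = 0; heap: [0-7 ALLOC][8-42 FREE]
Op 6: c = realloc(c, 18) -> c = 0; heap: [0-17 ALLOC][18-42 FREE]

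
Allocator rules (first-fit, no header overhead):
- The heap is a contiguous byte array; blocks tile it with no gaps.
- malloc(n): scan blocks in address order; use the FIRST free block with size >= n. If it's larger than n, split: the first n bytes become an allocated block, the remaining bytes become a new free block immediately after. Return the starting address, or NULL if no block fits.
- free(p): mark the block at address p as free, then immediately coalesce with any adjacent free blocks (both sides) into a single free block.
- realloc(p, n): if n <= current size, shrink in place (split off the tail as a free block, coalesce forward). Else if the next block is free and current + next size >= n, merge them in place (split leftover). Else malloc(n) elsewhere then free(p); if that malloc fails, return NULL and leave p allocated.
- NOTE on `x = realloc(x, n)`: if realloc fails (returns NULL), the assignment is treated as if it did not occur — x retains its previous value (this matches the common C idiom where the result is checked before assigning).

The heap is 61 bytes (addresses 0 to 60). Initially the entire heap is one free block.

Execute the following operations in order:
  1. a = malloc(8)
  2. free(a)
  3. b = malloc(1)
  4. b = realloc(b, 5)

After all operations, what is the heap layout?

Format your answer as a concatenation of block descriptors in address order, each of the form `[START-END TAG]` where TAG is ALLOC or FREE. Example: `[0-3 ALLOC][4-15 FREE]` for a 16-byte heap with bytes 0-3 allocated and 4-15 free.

Answer: [0-4 ALLOC][5-60 FREE]

Derivation:
Op 1: a = malloc(8) -> a = 0; heap: [0-7 ALLOC][8-60 FREE]
Op 2: free(a) -> (freed a); heap: [0-60 FREE]
Op 3: b = malloc(1) -> b = 0; heap: [0-0 ALLOC][1-60 FREE]
Op 4: b = realloc(b, 5) -> b = 0; heap: [0-4 ALLOC][5-60 FREE]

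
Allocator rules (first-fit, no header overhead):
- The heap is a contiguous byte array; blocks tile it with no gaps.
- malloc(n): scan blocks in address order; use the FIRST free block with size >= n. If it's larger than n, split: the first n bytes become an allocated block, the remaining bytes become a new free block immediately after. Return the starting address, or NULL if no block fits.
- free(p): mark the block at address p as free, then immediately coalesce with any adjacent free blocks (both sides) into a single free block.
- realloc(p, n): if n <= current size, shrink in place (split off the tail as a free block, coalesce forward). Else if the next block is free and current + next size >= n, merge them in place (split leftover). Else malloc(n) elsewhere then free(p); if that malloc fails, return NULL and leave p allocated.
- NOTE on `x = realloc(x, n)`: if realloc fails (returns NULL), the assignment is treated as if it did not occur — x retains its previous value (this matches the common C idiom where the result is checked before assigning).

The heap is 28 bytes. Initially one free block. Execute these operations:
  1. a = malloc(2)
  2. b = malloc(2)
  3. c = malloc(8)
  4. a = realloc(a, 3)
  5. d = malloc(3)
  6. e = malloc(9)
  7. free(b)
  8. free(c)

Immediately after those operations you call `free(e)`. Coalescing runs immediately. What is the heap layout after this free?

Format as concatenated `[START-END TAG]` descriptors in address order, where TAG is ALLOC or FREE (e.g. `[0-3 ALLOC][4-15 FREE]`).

Answer: [0-11 FREE][12-14 ALLOC][15-17 ALLOC][18-27 FREE]

Derivation:
Op 1: a = malloc(2) -> a = 0; heap: [0-1 ALLOC][2-27 FREE]
Op 2: b = malloc(2) -> b = 2; heap: [0-1 ALLOC][2-3 ALLOC][4-27 FREE]
Op 3: c = malloc(8) -> c = 4; heap: [0-1 ALLOC][2-3 ALLOC][4-11 ALLOC][12-27 FREE]
Op 4: a = realloc(a, 3) -> a = 12; heap: [0-1 FREE][2-3 ALLOC][4-11 ALLOC][12-14 ALLOC][15-27 FREE]
Op 5: d = malloc(3) -> d = 15; heap: [0-1 FREE][2-3 ALLOC][4-11 ALLOC][12-14 ALLOC][15-17 ALLOC][18-27 FREE]
Op 6: e = malloc(9) -> e = 18; heap: [0-1 FREE][2-3 ALLOC][4-11 ALLOC][12-14 ALLOC][15-17 ALLOC][18-26 ALLOC][27-27 FREE]
Op 7: free(b) -> (freed b); heap: [0-3 FREE][4-11 ALLOC][12-14 ALLOC][15-17 ALLOC][18-26 ALLOC][27-27 FREE]
Op 8: free(c) -> (freed c); heap: [0-11 FREE][12-14 ALLOC][15-17 ALLOC][18-26 ALLOC][27-27 FREE]
free(e): e = 18 -> block [18-26 ALLOC]; mark free, coalesce with adjacent free neighbors -> [0-11 FREE][12-14 ALLOC][15-17 ALLOC][18-27 FREE]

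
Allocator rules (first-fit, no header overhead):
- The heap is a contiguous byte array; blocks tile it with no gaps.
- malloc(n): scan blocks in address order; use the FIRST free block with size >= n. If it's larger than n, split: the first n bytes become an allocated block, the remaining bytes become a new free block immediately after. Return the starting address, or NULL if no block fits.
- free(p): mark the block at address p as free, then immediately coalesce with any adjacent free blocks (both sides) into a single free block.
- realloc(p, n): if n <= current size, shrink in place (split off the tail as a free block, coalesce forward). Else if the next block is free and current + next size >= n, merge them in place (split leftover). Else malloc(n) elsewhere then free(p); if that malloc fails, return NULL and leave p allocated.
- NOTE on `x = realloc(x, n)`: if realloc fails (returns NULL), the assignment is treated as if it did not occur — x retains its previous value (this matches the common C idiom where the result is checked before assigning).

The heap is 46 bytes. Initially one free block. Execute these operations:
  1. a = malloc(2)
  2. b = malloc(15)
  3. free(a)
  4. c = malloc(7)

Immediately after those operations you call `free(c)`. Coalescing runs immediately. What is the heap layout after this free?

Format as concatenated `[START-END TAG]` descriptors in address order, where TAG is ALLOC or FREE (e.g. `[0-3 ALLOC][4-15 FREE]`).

Op 1: a = malloc(2) -> a = 0; heap: [0-1 ALLOC][2-45 FREE]
Op 2: b = malloc(15) -> b = 2; heap: [0-1 ALLOC][2-16 ALLOC][17-45 FREE]
Op 3: free(a) -> (freed a); heap: [0-1 FREE][2-16 ALLOC][17-45 FREE]
Op 4: c = malloc(7) -> c = 17; heap: [0-1 FREE][2-16 ALLOC][17-23 ALLOC][24-45 FREE]
free(c): c = 17 -> block [17-23 ALLOC]; mark free, coalesce with adjacent free neighbors -> [0-1 FREE][2-16 ALLOC][17-45 FREE]

Answer: [0-1 FREE][2-16 ALLOC][17-45 FREE]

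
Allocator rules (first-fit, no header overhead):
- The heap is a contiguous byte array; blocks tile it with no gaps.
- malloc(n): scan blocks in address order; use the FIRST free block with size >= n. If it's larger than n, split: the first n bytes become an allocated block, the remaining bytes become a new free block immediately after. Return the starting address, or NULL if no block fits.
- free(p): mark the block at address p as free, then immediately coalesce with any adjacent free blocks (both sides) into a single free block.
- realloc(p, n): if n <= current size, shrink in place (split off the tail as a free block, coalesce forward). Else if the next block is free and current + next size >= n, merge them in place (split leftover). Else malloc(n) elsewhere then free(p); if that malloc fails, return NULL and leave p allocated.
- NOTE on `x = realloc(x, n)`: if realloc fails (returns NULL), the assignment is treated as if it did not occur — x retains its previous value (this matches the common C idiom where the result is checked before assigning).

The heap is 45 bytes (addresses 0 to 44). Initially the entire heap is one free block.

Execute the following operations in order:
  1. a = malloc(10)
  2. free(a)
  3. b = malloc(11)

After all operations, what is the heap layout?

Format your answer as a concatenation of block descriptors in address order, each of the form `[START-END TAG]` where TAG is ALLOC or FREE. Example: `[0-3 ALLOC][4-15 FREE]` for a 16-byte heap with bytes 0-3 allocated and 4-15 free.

Answer: [0-10 ALLOC][11-44 FREE]

Derivation:
Op 1: a = malloc(10) -> a = 0; heap: [0-9 ALLOC][10-44 FREE]
Op 2: free(a) -> (freed a); heap: [0-44 FREE]
Op 3: b = malloc(11) -> b = 0; heap: [0-10 ALLOC][11-44 FREE]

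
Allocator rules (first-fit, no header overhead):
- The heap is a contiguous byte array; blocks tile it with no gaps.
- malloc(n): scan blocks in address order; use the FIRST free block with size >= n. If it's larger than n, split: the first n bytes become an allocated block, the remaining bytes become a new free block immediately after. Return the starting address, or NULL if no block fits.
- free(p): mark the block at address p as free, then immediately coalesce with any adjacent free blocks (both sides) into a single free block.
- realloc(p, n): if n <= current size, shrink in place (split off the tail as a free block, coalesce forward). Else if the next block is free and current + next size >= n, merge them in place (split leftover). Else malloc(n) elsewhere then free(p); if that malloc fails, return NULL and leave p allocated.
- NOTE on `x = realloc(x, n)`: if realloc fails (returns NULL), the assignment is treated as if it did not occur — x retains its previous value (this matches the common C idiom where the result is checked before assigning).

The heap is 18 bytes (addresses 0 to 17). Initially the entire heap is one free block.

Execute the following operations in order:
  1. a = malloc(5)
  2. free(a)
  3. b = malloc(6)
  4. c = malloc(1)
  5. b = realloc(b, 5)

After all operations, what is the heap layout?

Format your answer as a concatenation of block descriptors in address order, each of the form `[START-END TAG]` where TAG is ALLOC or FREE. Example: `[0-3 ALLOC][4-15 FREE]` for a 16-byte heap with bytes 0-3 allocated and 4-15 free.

Op 1: a = malloc(5) -> a = 0; heap: [0-4 ALLOC][5-17 FREE]
Op 2: free(a) -> (freed a); heap: [0-17 FREE]
Op 3: b = malloc(6) -> b = 0; heap: [0-5 ALLOC][6-17 FREE]
Op 4: c = malloc(1) -> c = 6; heap: [0-5 ALLOC][6-6 ALLOC][7-17 FREE]
Op 5: b = realloc(b, 5) -> b = 0; heap: [0-4 ALLOC][5-5 FREE][6-6 ALLOC][7-17 FREE]

Answer: [0-4 ALLOC][5-5 FREE][6-6 ALLOC][7-17 FREE]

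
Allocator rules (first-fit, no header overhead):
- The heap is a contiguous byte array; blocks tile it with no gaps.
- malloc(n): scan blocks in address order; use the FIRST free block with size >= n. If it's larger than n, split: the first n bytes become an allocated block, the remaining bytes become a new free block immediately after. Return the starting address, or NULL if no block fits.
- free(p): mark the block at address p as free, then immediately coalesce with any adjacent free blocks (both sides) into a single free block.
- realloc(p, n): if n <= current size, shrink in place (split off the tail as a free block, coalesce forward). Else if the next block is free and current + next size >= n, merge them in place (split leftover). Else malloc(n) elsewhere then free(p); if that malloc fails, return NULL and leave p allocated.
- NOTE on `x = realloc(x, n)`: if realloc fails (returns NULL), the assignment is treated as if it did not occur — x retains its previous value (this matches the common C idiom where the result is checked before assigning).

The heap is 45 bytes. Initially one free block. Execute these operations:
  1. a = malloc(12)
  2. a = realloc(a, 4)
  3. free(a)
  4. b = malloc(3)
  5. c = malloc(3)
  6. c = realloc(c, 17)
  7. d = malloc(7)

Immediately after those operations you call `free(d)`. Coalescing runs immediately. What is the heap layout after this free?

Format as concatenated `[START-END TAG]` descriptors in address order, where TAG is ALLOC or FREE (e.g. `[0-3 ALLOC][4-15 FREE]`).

Answer: [0-2 ALLOC][3-19 ALLOC][20-44 FREE]

Derivation:
Op 1: a = malloc(12) -> a = 0; heap: [0-11 ALLOC][12-44 FREE]
Op 2: a = realloc(a, 4) -> a = 0; heap: [0-3 ALLOC][4-44 FREE]
Op 3: free(a) -> (freed a); heap: [0-44 FREE]
Op 4: b = malloc(3) -> b = 0; heap: [0-2 ALLOC][3-44 FREE]
Op 5: c = malloc(3) -> c = 3; heap: [0-2 ALLOC][3-5 ALLOC][6-44 FREE]
Op 6: c = realloc(c, 17) -> c = 3; heap: [0-2 ALLOC][3-19 ALLOC][20-44 FREE]
Op 7: d = malloc(7) -> d = 20; heap: [0-2 ALLOC][3-19 ALLOC][20-26 ALLOC][27-44 FREE]
free(d): d = 20 -> block [20-26 ALLOC]; mark free, coalesce with adjacent free neighbors -> [0-2 ALLOC][3-19 ALLOC][20-44 FREE]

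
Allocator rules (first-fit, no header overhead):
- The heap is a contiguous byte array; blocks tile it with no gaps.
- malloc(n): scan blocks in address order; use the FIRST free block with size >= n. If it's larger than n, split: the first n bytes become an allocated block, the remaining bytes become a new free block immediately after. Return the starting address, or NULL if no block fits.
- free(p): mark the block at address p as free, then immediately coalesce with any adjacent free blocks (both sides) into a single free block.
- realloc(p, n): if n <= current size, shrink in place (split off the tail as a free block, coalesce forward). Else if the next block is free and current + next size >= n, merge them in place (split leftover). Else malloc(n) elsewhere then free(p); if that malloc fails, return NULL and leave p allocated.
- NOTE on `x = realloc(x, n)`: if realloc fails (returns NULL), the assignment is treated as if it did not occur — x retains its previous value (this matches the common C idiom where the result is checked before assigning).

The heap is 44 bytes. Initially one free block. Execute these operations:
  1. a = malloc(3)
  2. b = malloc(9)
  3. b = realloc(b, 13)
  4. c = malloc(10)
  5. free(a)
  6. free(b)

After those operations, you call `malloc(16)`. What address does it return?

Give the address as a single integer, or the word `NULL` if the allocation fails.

Op 1: a = malloc(3) -> a = 0; heap: [0-2 ALLOC][3-43 FREE]
Op 2: b = malloc(9) -> b = 3; heap: [0-2 ALLOC][3-11 ALLOC][12-43 FREE]
Op 3: b = realloc(b, 13) -> b = 3; heap: [0-2 ALLOC][3-15 ALLOC][16-43 FREE]
Op 4: c = malloc(10) -> c = 16; heap: [0-2 ALLOC][3-15 ALLOC][16-25 ALLOC][26-43 FREE]
Op 5: free(a) -> (freed a); heap: [0-2 FREE][3-15 ALLOC][16-25 ALLOC][26-43 FREE]
Op 6: free(b) -> (freed b); heap: [0-15 FREE][16-25 ALLOC][26-43 FREE]
malloc(16): first-fit scan over [0-15 FREE][16-25 ALLOC][26-43 FREE] -> 0

Answer: 0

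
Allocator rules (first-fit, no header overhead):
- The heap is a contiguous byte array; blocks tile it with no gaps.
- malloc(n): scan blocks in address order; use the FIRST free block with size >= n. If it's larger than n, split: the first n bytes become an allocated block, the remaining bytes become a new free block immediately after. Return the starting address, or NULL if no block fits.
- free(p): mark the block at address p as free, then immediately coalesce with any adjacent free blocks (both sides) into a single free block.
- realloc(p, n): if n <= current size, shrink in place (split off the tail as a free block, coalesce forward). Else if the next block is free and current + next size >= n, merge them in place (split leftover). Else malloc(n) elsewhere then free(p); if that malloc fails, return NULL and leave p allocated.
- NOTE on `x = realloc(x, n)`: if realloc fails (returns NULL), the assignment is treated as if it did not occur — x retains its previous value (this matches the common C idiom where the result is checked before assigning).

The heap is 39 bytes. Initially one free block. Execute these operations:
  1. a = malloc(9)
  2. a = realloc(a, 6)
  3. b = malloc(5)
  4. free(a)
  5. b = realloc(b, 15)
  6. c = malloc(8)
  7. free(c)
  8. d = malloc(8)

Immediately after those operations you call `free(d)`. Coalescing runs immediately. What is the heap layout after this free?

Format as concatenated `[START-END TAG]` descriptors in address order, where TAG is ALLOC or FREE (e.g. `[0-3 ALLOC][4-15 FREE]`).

Op 1: a = malloc(9) -> a = 0; heap: [0-8 ALLOC][9-38 FREE]
Op 2: a = realloc(a, 6) -> a = 0; heap: [0-5 ALLOC][6-38 FREE]
Op 3: b = malloc(5) -> b = 6; heap: [0-5 ALLOC][6-10 ALLOC][11-38 FREE]
Op 4: free(a) -> (freed a); heap: [0-5 FREE][6-10 ALLOC][11-38 FREE]
Op 5: b = realloc(b, 15) -> b = 6; heap: [0-5 FREE][6-20 ALLOC][21-38 FREE]
Op 6: c = malloc(8) -> c = 21; heap: [0-5 FREE][6-20 ALLOC][21-28 ALLOC][29-38 FREE]
Op 7: free(c) -> (freed c); heap: [0-5 FREE][6-20 ALLOC][21-38 FREE]
Op 8: d = malloc(8) -> d = 21; heap: [0-5 FREE][6-20 ALLOC][21-28 ALLOC][29-38 FREE]
free(d): d = 21 -> block [21-28 ALLOC]; mark free, coalesce with adjacent free neighbors -> [0-5 FREE][6-20 ALLOC][21-38 FREE]

Answer: [0-5 FREE][6-20 ALLOC][21-38 FREE]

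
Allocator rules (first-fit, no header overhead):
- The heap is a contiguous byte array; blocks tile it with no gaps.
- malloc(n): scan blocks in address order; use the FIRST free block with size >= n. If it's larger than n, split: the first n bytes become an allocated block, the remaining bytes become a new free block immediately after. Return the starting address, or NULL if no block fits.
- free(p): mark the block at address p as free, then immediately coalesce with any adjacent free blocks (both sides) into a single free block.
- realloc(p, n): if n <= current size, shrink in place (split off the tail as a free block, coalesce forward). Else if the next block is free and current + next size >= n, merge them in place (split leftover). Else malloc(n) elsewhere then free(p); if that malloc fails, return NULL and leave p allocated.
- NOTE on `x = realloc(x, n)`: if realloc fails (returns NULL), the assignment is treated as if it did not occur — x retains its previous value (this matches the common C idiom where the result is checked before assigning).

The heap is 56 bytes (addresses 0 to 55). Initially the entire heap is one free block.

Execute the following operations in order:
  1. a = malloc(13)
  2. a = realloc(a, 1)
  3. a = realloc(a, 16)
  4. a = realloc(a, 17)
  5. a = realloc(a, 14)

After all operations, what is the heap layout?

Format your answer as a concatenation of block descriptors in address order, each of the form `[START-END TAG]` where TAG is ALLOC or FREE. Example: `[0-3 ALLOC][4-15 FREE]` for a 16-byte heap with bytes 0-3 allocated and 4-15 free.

Answer: [0-13 ALLOC][14-55 FREE]

Derivation:
Op 1: a = malloc(13) -> a = 0; heap: [0-12 ALLOC][13-55 FREE]
Op 2: a = realloc(a, 1) -> a = 0; heap: [0-0 ALLOC][1-55 FREE]
Op 3: a = realloc(a, 16) -> a = 0; heap: [0-15 ALLOC][16-55 FREE]
Op 4: a = realloc(a, 17) -> a = 0; heap: [0-16 ALLOC][17-55 FREE]
Op 5: a = realloc(a, 14) -> a = 0; heap: [0-13 ALLOC][14-55 FREE]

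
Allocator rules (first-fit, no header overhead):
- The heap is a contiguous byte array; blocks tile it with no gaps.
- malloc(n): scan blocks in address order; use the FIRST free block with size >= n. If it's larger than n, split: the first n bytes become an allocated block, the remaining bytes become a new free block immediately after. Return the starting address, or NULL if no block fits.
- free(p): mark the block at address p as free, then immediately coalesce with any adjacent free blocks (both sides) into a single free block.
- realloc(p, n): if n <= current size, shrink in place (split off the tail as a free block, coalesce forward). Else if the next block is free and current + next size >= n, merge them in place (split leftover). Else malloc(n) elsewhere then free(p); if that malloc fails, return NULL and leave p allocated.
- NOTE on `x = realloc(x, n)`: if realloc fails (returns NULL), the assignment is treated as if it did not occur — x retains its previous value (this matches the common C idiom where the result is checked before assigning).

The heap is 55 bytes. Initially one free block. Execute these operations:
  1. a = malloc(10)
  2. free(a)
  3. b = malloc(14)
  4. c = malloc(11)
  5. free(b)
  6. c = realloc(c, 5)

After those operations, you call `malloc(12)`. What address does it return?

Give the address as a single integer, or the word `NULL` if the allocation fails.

Answer: 0

Derivation:
Op 1: a = malloc(10) -> a = 0; heap: [0-9 ALLOC][10-54 FREE]
Op 2: free(a) -> (freed a); heap: [0-54 FREE]
Op 3: b = malloc(14) -> b = 0; heap: [0-13 ALLOC][14-54 FREE]
Op 4: c = malloc(11) -> c = 14; heap: [0-13 ALLOC][14-24 ALLOC][25-54 FREE]
Op 5: free(b) -> (freed b); heap: [0-13 FREE][14-24 ALLOC][25-54 FREE]
Op 6: c = realloc(c, 5) -> c = 14; heap: [0-13 FREE][14-18 ALLOC][19-54 FREE]
malloc(12): first-fit scan over [0-13 FREE][14-18 ALLOC][19-54 FREE] -> 0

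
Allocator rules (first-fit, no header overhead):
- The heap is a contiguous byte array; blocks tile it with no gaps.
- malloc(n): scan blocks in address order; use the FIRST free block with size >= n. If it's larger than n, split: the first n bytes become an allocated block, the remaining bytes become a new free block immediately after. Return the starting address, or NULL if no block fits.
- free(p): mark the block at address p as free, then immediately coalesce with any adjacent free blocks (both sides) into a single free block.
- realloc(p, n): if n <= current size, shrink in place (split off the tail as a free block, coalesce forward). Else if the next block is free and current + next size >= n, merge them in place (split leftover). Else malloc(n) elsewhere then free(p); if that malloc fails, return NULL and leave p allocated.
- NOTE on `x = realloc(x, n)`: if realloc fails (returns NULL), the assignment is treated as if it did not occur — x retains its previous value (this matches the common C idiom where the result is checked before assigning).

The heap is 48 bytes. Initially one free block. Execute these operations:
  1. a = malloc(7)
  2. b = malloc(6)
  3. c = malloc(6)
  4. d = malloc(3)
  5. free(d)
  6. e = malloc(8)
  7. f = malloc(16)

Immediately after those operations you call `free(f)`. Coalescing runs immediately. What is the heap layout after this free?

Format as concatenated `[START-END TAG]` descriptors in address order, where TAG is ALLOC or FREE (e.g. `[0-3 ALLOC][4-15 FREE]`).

Op 1: a = malloc(7) -> a = 0; heap: [0-6 ALLOC][7-47 FREE]
Op 2: b = malloc(6) -> b = 7; heap: [0-6 ALLOC][7-12 ALLOC][13-47 FREE]
Op 3: c = malloc(6) -> c = 13; heap: [0-6 ALLOC][7-12 ALLOC][13-18 ALLOC][19-47 FREE]
Op 4: d = malloc(3) -> d = 19; heap: [0-6 ALLOC][7-12 ALLOC][13-18 ALLOC][19-21 ALLOC][22-47 FREE]
Op 5: free(d) -> (freed d); heap: [0-6 ALLOC][7-12 ALLOC][13-18 ALLOC][19-47 FREE]
Op 6: e = malloc(8) -> e = 19; heap: [0-6 ALLOC][7-12 ALLOC][13-18 ALLOC][19-26 ALLOC][27-47 FREE]
Op 7: f = malloc(16) -> f = 27; heap: [0-6 ALLOC][7-12 ALLOC][13-18 ALLOC][19-26 ALLOC][27-42 ALLOC][43-47 FREE]
free(f): f = 27 -> block [27-42 ALLOC]; mark free, coalesce with adjacent free neighbors -> [0-6 ALLOC][7-12 ALLOC][13-18 ALLOC][19-26 ALLOC][27-47 FREE]

Answer: [0-6 ALLOC][7-12 ALLOC][13-18 ALLOC][19-26 ALLOC][27-47 FREE]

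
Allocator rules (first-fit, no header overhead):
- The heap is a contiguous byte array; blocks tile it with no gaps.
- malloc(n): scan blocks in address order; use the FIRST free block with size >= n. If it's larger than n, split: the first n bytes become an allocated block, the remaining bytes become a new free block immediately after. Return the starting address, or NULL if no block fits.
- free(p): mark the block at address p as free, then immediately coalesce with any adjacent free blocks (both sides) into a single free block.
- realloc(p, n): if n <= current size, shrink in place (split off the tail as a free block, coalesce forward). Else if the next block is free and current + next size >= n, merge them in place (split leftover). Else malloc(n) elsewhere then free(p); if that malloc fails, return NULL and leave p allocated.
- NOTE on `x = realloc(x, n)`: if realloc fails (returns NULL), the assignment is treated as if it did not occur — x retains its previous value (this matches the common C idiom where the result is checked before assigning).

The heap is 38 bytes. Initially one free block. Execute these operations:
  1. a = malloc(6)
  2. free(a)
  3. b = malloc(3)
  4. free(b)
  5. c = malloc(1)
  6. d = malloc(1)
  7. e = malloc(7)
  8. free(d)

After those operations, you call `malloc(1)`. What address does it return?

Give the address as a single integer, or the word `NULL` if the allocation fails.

Op 1: a = malloc(6) -> a = 0; heap: [0-5 ALLOC][6-37 FREE]
Op 2: free(a) -> (freed a); heap: [0-37 FREE]
Op 3: b = malloc(3) -> b = 0; heap: [0-2 ALLOC][3-37 FREE]
Op 4: free(b) -> (freed b); heap: [0-37 FREE]
Op 5: c = malloc(1) -> c = 0; heap: [0-0 ALLOC][1-37 FREE]
Op 6: d = malloc(1) -> d = 1; heap: [0-0 ALLOC][1-1 ALLOC][2-37 FREE]
Op 7: e = malloc(7) -> e = 2; heap: [0-0 ALLOC][1-1 ALLOC][2-8 ALLOC][9-37 FREE]
Op 8: free(d) -> (freed d); heap: [0-0 ALLOC][1-1 FREE][2-8 ALLOC][9-37 FREE]
malloc(1): first-fit scan over [0-0 ALLOC][1-1 FREE][2-8 ALLOC][9-37 FREE] -> 1

Answer: 1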